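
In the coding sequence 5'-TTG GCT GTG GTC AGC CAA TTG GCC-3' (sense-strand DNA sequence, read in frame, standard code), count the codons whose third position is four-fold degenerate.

4

Codon 1 TTG (Leu): third position 2-fold.
Codon 2 GCT (Ala): third position 4-fold.
Codon 3 GTG (Val): third position 4-fold.
Codon 4 GTC (Val): third position 4-fold.
Codon 5 AGC (Ser): third position 2-fold.
Codon 6 CAA (Gln): third position 2-fold.
Codon 7 TTG (Leu): third position 2-fold.
Codon 8 GCC (Ala): third position 4-fold.
Four-fold degenerate third positions: 4.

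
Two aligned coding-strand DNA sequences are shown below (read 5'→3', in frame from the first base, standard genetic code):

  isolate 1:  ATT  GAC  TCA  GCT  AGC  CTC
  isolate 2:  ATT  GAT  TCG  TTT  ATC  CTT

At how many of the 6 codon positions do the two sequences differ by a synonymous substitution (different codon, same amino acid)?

Codon 1: ATT Ile / ATT Ile — identical.
Codon 2: GAC Asp / GAT Asp — synonymous.
Codon 3: TCA Ser / TCG Ser — synonymous.
Codon 4: GCT Ala / TTT Phe — nonsynonymous.
Codon 5: AGC Ser / ATC Ile — nonsynonymous.
Codon 6: CTC Leu / CTT Leu — synonymous.
Synonymous differences: 3.

3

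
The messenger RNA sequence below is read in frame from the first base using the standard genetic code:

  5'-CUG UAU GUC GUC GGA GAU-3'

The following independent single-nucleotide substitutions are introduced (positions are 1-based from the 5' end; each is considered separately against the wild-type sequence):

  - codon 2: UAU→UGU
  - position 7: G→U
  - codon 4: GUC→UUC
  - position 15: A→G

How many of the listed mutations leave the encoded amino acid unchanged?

Codon 2: UAU (Tyr) → UGU (Cys) — missense.
Codon 3: GUC (Val) → UUC (Phe) — missense.
Codon 4: GUC (Val) → UUC (Phe) — missense.
Codon 5: GGA (Gly) → GGG (Gly) — synonymous.
Synonymous: 1 of 4.

1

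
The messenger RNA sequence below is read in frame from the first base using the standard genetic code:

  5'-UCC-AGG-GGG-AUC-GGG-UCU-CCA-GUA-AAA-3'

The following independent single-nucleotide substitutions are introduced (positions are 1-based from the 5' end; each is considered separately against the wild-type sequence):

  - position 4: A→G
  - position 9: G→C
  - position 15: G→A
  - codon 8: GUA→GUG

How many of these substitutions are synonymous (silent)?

Codon 2: AGG (Arg) → GGG (Gly) — missense.
Codon 3: GGG (Gly) → GGC (Gly) — synonymous.
Codon 5: GGG (Gly) → GGA (Gly) — synonymous.
Codon 8: GUA (Val) → GUG (Val) — synonymous.
Synonymous: 3 of 4.

3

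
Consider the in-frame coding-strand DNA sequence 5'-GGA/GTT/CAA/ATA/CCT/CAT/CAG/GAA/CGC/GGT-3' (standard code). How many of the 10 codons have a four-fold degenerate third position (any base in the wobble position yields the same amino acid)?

Codon 1 GGA (Gly): third position 4-fold.
Codon 2 GTT (Val): third position 4-fold.
Codon 3 CAA (Gln): third position 2-fold.
Codon 4 ATA (Ile): third position 3-fold.
Codon 5 CCT (Pro): third position 4-fold.
Codon 6 CAT (His): third position 2-fold.
Codon 7 CAG (Gln): third position 2-fold.
Codon 8 GAA (Glu): third position 2-fold.
Codon 9 CGC (Arg): third position 4-fold.
Codon 10 GGT (Gly): third position 4-fold.
Four-fold degenerate third positions: 5.

5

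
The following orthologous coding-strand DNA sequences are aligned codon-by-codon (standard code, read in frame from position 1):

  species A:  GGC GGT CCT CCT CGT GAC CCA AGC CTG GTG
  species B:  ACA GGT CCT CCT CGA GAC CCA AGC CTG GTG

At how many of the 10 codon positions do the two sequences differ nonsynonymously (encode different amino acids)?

1

Codon 1: GGC Gly / ACA Thr — nonsynonymous.
Codon 2: GGT Gly / GGT Gly — identical.
Codon 3: CCT Pro / CCT Pro — identical.
Codon 4: CCT Pro / CCT Pro — identical.
Codon 5: CGT Arg / CGA Arg — synonymous.
Codon 6: GAC Asp / GAC Asp — identical.
Codon 7: CCA Pro / CCA Pro — identical.
Codon 8: AGC Ser / AGC Ser — identical.
Codon 9: CTG Leu / CTG Leu — identical.
Codon 10: GTG Val / GTG Val — identical.
Nonsynonymous differences: 1.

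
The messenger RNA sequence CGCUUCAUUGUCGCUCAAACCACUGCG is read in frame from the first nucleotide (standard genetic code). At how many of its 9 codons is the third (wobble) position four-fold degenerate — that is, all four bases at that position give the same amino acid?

Codon 1 CGC (Arg): third position 4-fold.
Codon 2 UUC (Phe): third position 2-fold.
Codon 3 AUU (Ile): third position 3-fold.
Codon 4 GUC (Val): third position 4-fold.
Codon 5 GCU (Ala): third position 4-fold.
Codon 6 CAA (Gln): third position 2-fold.
Codon 7 ACC (Thr): third position 4-fold.
Codon 8 ACU (Thr): third position 4-fold.
Codon 9 GCG (Ala): third position 4-fold.
Four-fold degenerate third positions: 6.

6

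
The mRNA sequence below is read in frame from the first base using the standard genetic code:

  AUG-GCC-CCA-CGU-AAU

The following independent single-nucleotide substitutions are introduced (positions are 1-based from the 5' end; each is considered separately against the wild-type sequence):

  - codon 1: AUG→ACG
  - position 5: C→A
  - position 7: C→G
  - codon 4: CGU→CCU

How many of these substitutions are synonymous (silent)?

Codon 1: AUG (Met) → ACG (Thr) — missense.
Codon 2: GCC (Ala) → GAC (Asp) — missense.
Codon 3: CCA (Pro) → GCA (Ala) — missense.
Codon 4: CGU (Arg) → CCU (Pro) — missense.
Synonymous: 0 of 4.

0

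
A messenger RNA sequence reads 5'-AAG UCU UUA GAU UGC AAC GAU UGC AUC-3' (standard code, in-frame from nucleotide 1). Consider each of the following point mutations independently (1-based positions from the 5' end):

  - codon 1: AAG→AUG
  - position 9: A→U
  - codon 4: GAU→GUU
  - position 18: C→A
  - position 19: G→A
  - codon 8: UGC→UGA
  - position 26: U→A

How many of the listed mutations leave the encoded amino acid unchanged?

Codon 1: AAG (Lys) → AUG (Met) — missense.
Codon 3: UUA (Leu) → UUU (Phe) — missense.
Codon 4: GAU (Asp) → GUU (Val) — missense.
Codon 6: AAC (Asn) → AAA (Lys) — missense.
Codon 7: GAU (Asp) → AAU (Asn) — missense.
Codon 8: UGC (Cys) → UGA (Stop) — nonsense.
Codon 9: AUC (Ile) → AAC (Asn) — missense.
Synonymous: 0 of 7.

0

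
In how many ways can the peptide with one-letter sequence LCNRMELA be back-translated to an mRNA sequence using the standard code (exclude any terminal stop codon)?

6912

Leu: 6 codons.
Cys: 2 codons.
Asn: 2 codons.
Arg: 6 codons.
Met: 1 codon.
Glu: 2 codons.
Leu: 6 codons.
Ala: 4 codons.
6 × 2 × 2 × 6 × 1 × 2 × 6 × 4 = 6912.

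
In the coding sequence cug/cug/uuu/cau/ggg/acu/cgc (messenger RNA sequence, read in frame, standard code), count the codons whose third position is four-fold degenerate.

Codon 1 CUG (Leu): third position 4-fold.
Codon 2 CUG (Leu): third position 4-fold.
Codon 3 UUU (Phe): third position 2-fold.
Codon 4 CAU (His): third position 2-fold.
Codon 5 GGG (Gly): third position 4-fold.
Codon 6 ACU (Thr): third position 4-fold.
Codon 7 CGC (Arg): third position 4-fold.
Four-fold degenerate third positions: 5.

5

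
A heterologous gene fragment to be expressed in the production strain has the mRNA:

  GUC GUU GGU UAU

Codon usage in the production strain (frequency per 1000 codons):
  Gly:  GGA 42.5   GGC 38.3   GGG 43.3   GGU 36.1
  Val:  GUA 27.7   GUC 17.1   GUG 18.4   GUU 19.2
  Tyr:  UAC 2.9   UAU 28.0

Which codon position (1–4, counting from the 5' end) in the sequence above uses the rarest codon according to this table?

1

Codon 1 GUC (Val): 17.1 per 1000.
Codon 2 GUU (Val): 19.2 per 1000.
Codon 3 GGU (Gly): 36.1 per 1000.
Codon 4 UAU (Tyr): 28.0 per 1000.
Lowest frequency is 17.1 at codon 1.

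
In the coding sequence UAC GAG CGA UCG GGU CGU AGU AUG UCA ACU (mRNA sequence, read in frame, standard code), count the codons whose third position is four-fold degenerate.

6

Codon 1 UAC (Tyr): third position 2-fold.
Codon 2 GAG (Glu): third position 2-fold.
Codon 3 CGA (Arg): third position 4-fold.
Codon 4 UCG (Ser): third position 4-fold.
Codon 5 GGU (Gly): third position 4-fold.
Codon 6 CGU (Arg): third position 4-fold.
Codon 7 AGU (Ser): third position 2-fold.
Codon 8 AUG (Met): third position 1-fold.
Codon 9 UCA (Ser): third position 4-fold.
Codon 10 ACU (Thr): third position 4-fold.
Four-fold degenerate third positions: 6.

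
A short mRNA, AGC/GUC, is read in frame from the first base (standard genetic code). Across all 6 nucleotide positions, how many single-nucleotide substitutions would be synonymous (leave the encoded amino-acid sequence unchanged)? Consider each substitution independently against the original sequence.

4

Codon 1 (AGC, Ser): 1 synonymous substitution.
Codon 2 (GUC, Val): 3 synonymous substitutions.
Total: 1 + 3 = 4.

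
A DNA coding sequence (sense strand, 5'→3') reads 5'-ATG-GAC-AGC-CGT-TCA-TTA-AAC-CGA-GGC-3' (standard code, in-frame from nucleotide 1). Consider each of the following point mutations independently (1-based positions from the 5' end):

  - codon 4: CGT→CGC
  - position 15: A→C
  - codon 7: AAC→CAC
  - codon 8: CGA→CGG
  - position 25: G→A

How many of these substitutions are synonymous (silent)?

3

Codon 4: CGT (Arg) → CGC (Arg) — synonymous.
Codon 5: TCA (Ser) → TCC (Ser) — synonymous.
Codon 7: AAC (Asn) → CAC (His) — missense.
Codon 8: CGA (Arg) → CGG (Arg) — synonymous.
Codon 9: GGC (Gly) → AGC (Ser) — missense.
Synonymous: 3 of 5.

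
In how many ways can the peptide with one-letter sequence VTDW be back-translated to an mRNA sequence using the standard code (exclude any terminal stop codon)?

Val: 4 codons.
Thr: 4 codons.
Asp: 2 codons.
Trp: 1 codon.
4 × 4 × 2 × 1 = 32.

32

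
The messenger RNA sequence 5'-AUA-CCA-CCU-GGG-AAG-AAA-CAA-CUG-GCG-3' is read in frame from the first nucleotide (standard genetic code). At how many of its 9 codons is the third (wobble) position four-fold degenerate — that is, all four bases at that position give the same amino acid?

Codon 1 AUA (Ile): third position 3-fold.
Codon 2 CCA (Pro): third position 4-fold.
Codon 3 CCU (Pro): third position 4-fold.
Codon 4 GGG (Gly): third position 4-fold.
Codon 5 AAG (Lys): third position 2-fold.
Codon 6 AAA (Lys): third position 2-fold.
Codon 7 CAA (Gln): third position 2-fold.
Codon 8 CUG (Leu): third position 4-fold.
Codon 9 GCG (Ala): third position 4-fold.
Four-fold degenerate third positions: 5.

5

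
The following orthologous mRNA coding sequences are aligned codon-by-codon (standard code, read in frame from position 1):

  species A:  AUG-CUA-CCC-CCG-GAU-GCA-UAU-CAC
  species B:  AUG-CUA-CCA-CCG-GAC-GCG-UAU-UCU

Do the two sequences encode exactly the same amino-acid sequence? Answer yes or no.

no

Codon 1: AUG Met / AUG Met — identical.
Codon 2: CUA Leu / CUA Leu — identical.
Codon 3: CCC Pro / CCA Pro — synonymous.
Codon 4: CCG Pro / CCG Pro — identical.
Codon 5: GAU Asp / GAC Asp — synonymous.
Codon 6: GCA Ala / GCG Ala — synonymous.
Codon 7: UAU Tyr / UAU Tyr — identical.
Codon 8: CAC His / UCU Ser — nonsynonymous.
Nonsynonymous differences: 1 → different protein.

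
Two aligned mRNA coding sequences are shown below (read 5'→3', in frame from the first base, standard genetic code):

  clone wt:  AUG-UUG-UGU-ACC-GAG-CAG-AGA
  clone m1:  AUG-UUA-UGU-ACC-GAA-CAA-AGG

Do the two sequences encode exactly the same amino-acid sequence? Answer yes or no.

Codon 1: AUG Met / AUG Met — identical.
Codon 2: UUG Leu / UUA Leu — synonymous.
Codon 3: UGU Cys / UGU Cys — identical.
Codon 4: ACC Thr / ACC Thr — identical.
Codon 5: GAG Glu / GAA Glu — synonymous.
Codon 6: CAG Gln / CAA Gln — synonymous.
Codon 7: AGA Arg / AGG Arg — synonymous.
Nonsynonymous differences: 0 → same protein.

yes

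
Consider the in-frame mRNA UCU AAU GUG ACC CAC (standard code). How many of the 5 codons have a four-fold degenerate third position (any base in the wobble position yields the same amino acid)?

Codon 1 UCU (Ser): third position 4-fold.
Codon 2 AAU (Asn): third position 2-fold.
Codon 3 GUG (Val): third position 4-fold.
Codon 4 ACC (Thr): third position 4-fold.
Codon 5 CAC (His): third position 2-fold.
Four-fold degenerate third positions: 3.

3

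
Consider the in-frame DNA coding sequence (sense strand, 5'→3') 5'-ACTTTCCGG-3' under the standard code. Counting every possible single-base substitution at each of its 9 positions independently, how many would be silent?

8

Codon 1 (ACT, Thr): 3 synonymous substitutions.
Codon 2 (TTC, Phe): 1 synonymous substitution.
Codon 3 (CGG, Arg): 4 synonymous substitutions.
Total: 3 + 1 + 4 = 8.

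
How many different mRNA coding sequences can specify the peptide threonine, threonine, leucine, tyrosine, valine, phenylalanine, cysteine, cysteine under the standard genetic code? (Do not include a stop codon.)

6144

Thr: 4 codons.
Thr: 4 codons.
Leu: 6 codons.
Tyr: 2 codons.
Val: 4 codons.
Phe: 2 codons.
Cys: 2 codons.
Cys: 2 codons.
4 × 4 × 6 × 2 × 4 × 2 × 2 × 2 = 6144.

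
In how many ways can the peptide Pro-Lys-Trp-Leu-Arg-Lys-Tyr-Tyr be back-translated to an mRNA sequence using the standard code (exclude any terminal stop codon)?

2304

Pro: 4 codons.
Lys: 2 codons.
Trp: 1 codon.
Leu: 6 codons.
Arg: 6 codons.
Lys: 2 codons.
Tyr: 2 codons.
Tyr: 2 codons.
4 × 2 × 1 × 6 × 6 × 2 × 2 × 2 = 2304.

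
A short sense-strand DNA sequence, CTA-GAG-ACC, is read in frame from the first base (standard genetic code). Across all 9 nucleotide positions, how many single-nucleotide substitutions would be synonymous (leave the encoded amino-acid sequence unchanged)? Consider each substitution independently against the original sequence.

Codon 1 (CTA, Leu): 4 synonymous substitutions.
Codon 2 (GAG, Glu): 1 synonymous substitution.
Codon 3 (ACC, Thr): 3 synonymous substitutions.
Total: 4 + 1 + 3 = 8.

8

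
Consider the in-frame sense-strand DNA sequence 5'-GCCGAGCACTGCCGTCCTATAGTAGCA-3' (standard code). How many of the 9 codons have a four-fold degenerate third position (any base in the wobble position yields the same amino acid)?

5

Codon 1 GCC (Ala): third position 4-fold.
Codon 2 GAG (Glu): third position 2-fold.
Codon 3 CAC (His): third position 2-fold.
Codon 4 TGC (Cys): third position 2-fold.
Codon 5 CGT (Arg): third position 4-fold.
Codon 6 CCT (Pro): third position 4-fold.
Codon 7 ATA (Ile): third position 3-fold.
Codon 8 GTA (Val): third position 4-fold.
Codon 9 GCA (Ala): third position 4-fold.
Four-fold degenerate third positions: 5.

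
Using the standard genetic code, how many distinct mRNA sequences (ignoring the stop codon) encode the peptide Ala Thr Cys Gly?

128

Ala: 4 codons.
Thr: 4 codons.
Cys: 2 codons.
Gly: 4 codons.
4 × 4 × 2 × 4 = 128.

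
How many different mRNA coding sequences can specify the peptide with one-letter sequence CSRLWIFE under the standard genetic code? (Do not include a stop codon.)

Cys: 2 codons.
Ser: 6 codons.
Arg: 6 codons.
Leu: 6 codons.
Trp: 1 codon.
Ile: 3 codons.
Phe: 2 codons.
Glu: 2 codons.
2 × 6 × 6 × 6 × 1 × 3 × 2 × 2 = 5184.

5184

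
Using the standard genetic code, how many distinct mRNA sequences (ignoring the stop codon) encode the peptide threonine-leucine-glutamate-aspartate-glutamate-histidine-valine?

Thr: 4 codons.
Leu: 6 codons.
Glu: 2 codons.
Asp: 2 codons.
Glu: 2 codons.
His: 2 codons.
Val: 4 codons.
4 × 6 × 2 × 2 × 2 × 2 × 4 = 1536.

1536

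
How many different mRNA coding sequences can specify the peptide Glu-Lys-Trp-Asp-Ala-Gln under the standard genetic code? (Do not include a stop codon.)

Glu: 2 codons.
Lys: 2 codons.
Trp: 1 codon.
Asp: 2 codons.
Ala: 4 codons.
Gln: 2 codons.
2 × 2 × 1 × 2 × 4 × 2 = 64.

64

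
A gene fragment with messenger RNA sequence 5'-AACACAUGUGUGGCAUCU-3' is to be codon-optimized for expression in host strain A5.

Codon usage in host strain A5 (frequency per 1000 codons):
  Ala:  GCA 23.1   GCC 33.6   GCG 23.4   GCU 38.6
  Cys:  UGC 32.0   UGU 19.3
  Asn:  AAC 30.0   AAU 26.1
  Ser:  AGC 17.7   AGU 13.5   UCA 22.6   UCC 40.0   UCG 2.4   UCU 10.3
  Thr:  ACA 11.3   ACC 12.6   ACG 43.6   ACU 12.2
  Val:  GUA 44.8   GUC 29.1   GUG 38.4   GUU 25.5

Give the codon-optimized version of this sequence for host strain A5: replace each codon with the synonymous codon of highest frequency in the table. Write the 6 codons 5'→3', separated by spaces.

Codon 1 (Asn): best is AAC at 30.0.
Codon 2 (Thr): best is ACG at 43.6.
Codon 3 (Cys): best is UGC at 32.0.
Codon 4 (Val): best is GUA at 44.8.
Codon 5 (Ala): best is GCU at 38.6.
Codon 6 (Ser): best is UCC at 40.0.

AAC ACG UGC GUA GCU UCC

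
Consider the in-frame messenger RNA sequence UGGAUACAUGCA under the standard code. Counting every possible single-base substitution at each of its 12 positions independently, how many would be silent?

Codon 1 (UGG, Trp): 0 synonymous substitutions.
Codon 2 (AUA, Ile): 2 synonymous substitutions.
Codon 3 (CAU, His): 1 synonymous substitution.
Codon 4 (GCA, Ala): 3 synonymous substitutions.
Total: 0 + 2 + 1 + 3 = 6.

6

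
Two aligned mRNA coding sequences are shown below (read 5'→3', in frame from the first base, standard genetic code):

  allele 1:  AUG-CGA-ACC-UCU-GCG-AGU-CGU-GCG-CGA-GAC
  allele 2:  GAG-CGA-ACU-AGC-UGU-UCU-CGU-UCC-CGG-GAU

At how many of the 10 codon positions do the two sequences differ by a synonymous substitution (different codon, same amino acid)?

Codon 1: AUG Met / GAG Glu — nonsynonymous.
Codon 2: CGA Arg / CGA Arg — identical.
Codon 3: ACC Thr / ACU Thr — synonymous.
Codon 4: UCU Ser / AGC Ser — synonymous.
Codon 5: GCG Ala / UGU Cys — nonsynonymous.
Codon 6: AGU Ser / UCU Ser — synonymous.
Codon 7: CGU Arg / CGU Arg — identical.
Codon 8: GCG Ala / UCC Ser — nonsynonymous.
Codon 9: CGA Arg / CGG Arg — synonymous.
Codon 10: GAC Asp / GAU Asp — synonymous.
Synonymous differences: 5.

5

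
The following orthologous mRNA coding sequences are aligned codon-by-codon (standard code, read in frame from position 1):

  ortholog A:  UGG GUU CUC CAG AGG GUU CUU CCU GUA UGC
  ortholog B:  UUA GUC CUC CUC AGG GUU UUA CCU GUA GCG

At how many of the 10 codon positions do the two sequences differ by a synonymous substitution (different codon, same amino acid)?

Codon 1: UGG Trp / UUA Leu — nonsynonymous.
Codon 2: GUU Val / GUC Val — synonymous.
Codon 3: CUC Leu / CUC Leu — identical.
Codon 4: CAG Gln / CUC Leu — nonsynonymous.
Codon 5: AGG Arg / AGG Arg — identical.
Codon 6: GUU Val / GUU Val — identical.
Codon 7: CUU Leu / UUA Leu — synonymous.
Codon 8: CCU Pro / CCU Pro — identical.
Codon 9: GUA Val / GUA Val — identical.
Codon 10: UGC Cys / GCG Ala — nonsynonymous.
Synonymous differences: 2.

2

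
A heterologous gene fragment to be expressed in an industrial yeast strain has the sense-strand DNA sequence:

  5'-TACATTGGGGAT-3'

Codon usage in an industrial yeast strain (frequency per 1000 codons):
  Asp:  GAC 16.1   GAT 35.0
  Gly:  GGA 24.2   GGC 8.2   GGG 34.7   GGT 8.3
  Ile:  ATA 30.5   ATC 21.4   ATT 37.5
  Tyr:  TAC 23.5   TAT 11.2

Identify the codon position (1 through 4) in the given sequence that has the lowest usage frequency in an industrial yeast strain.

Codon 1 TAC (Tyr): 23.5 per 1000.
Codon 2 ATT (Ile): 37.5 per 1000.
Codon 3 GGG (Gly): 34.7 per 1000.
Codon 4 GAT (Asp): 35.0 per 1000.
Lowest frequency is 23.5 at codon 1.

1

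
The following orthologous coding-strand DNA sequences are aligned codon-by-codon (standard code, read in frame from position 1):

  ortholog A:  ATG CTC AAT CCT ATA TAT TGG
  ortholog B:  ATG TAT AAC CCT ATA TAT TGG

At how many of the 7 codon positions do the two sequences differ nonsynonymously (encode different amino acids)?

1

Codon 1: ATG Met / ATG Met — identical.
Codon 2: CTC Leu / TAT Tyr — nonsynonymous.
Codon 3: AAT Asn / AAC Asn — synonymous.
Codon 4: CCT Pro / CCT Pro — identical.
Codon 5: ATA Ile / ATA Ile — identical.
Codon 6: TAT Tyr / TAT Tyr — identical.
Codon 7: TGG Trp / TGG Trp — identical.
Nonsynonymous differences: 1.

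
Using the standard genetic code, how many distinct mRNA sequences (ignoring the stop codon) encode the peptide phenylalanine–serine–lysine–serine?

Phe: 2 codons.
Ser: 6 codons.
Lys: 2 codons.
Ser: 6 codons.
2 × 6 × 2 × 6 = 144.

144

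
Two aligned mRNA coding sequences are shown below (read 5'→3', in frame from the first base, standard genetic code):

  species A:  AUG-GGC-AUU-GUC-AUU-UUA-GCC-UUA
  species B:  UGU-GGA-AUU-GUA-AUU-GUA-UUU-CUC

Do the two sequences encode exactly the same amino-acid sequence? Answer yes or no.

no

Codon 1: AUG Met / UGU Cys — nonsynonymous.
Codon 2: GGC Gly / GGA Gly — synonymous.
Codon 3: AUU Ile / AUU Ile — identical.
Codon 4: GUC Val / GUA Val — synonymous.
Codon 5: AUU Ile / AUU Ile — identical.
Codon 6: UUA Leu / GUA Val — nonsynonymous.
Codon 7: GCC Ala / UUU Phe — nonsynonymous.
Codon 8: UUA Leu / CUC Leu — synonymous.
Nonsynonymous differences: 3 → different protein.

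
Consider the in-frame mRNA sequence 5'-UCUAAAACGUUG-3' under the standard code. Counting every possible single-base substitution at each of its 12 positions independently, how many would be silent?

9

Codon 1 (UCU, Ser): 3 synonymous substitutions.
Codon 2 (AAA, Lys): 1 synonymous substitution.
Codon 3 (ACG, Thr): 3 synonymous substitutions.
Codon 4 (UUG, Leu): 2 synonymous substitutions.
Total: 3 + 1 + 3 + 2 = 9.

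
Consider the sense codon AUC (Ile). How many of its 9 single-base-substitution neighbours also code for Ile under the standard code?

Position 1: none → 0 synonymous.
Position 2: none → 0 synonymous.
Position 3: AUU, AUA → 2 synonymous.
Total: 0 + 0 + 2 = 2.

2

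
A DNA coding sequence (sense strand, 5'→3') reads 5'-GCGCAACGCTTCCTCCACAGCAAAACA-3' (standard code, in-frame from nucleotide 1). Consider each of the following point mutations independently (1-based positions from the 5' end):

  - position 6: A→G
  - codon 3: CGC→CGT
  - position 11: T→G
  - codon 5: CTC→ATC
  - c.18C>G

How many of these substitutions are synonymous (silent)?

Codon 2: CAA (Gln) → CAG (Gln) — synonymous.
Codon 3: CGC (Arg) → CGT (Arg) — synonymous.
Codon 4: TTC (Phe) → TGC (Cys) — missense.
Codon 5: CTC (Leu) → ATC (Ile) — missense.
Codon 6: CAC (His) → CAG (Gln) — missense.
Synonymous: 2 of 5.

2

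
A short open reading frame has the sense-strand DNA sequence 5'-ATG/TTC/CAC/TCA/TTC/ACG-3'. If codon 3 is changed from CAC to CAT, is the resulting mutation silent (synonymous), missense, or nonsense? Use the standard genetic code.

silent

Position 9 falls in codon 3: CAC → His.
After the substitution the codon is CAT → His.
Both encode His, so the change is synonymous.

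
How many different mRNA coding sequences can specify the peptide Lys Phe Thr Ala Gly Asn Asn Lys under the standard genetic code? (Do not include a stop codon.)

2048

Lys: 2 codons.
Phe: 2 codons.
Thr: 4 codons.
Ala: 4 codons.
Gly: 4 codons.
Asn: 2 codons.
Asn: 2 codons.
Lys: 2 codons.
2 × 2 × 4 × 4 × 4 × 2 × 2 × 2 = 2048.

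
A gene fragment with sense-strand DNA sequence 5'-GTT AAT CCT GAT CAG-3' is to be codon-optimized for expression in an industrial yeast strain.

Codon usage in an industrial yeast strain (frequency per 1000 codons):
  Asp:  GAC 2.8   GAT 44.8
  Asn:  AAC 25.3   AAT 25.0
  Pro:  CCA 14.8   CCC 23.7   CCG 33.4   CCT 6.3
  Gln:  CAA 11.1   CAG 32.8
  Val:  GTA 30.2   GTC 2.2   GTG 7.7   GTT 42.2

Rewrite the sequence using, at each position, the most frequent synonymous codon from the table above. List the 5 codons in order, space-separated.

GTT AAC CCG GAT CAG

Codon 1 (Val): best is GTT at 42.2.
Codon 2 (Asn): best is AAC at 25.3.
Codon 3 (Pro): best is CCG at 33.4.
Codon 4 (Asp): best is GAT at 44.8.
Codon 5 (Gln): best is CAG at 32.8.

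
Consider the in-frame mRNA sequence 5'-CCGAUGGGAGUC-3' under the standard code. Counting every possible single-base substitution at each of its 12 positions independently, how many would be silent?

9

Codon 1 (CCG, Pro): 3 synonymous substitutions.
Codon 2 (AUG, Met): 0 synonymous substitutions.
Codon 3 (GGA, Gly): 3 synonymous substitutions.
Codon 4 (GUC, Val): 3 synonymous substitutions.
Total: 3 + 0 + 3 + 3 = 9.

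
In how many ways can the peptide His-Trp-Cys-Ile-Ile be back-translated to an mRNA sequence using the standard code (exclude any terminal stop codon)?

36

His: 2 codons.
Trp: 1 codon.
Cys: 2 codons.
Ile: 3 codons.
Ile: 3 codons.
2 × 1 × 2 × 3 × 3 = 36.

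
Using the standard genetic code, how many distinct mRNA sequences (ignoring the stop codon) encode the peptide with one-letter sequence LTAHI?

576

Leu: 6 codons.
Thr: 4 codons.
Ala: 4 codons.
His: 2 codons.
Ile: 3 codons.
6 × 4 × 4 × 2 × 3 = 576.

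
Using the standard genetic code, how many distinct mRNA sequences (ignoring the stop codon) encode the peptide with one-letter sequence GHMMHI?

48

Gly: 4 codons.
His: 2 codons.
Met: 1 codon.
Met: 1 codon.
His: 2 codons.
Ile: 3 codons.
4 × 2 × 1 × 1 × 2 × 3 = 48.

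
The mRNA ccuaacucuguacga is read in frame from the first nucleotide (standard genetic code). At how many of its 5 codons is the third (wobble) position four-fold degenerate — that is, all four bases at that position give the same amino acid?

Codon 1 CCU (Pro): third position 4-fold.
Codon 2 AAC (Asn): third position 2-fold.
Codon 3 UCU (Ser): third position 4-fold.
Codon 4 GUA (Val): third position 4-fold.
Codon 5 CGA (Arg): third position 4-fold.
Four-fold degenerate third positions: 4.

4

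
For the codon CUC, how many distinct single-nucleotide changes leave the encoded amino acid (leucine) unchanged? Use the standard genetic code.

Position 1: none → 0 synonymous.
Position 2: none → 0 synonymous.
Position 3: CUU, CUA, CUG → 3 synonymous.
Total: 0 + 0 + 3 = 3.

3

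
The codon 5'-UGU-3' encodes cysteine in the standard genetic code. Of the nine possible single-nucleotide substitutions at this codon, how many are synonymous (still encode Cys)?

1

Position 1: none → 0 synonymous.
Position 2: none → 0 synonymous.
Position 3: UGC → 1 synonymous.
Total: 0 + 0 + 1 = 1.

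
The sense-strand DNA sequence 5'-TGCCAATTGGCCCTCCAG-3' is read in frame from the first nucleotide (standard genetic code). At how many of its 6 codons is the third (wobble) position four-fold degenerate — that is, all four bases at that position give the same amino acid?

Codon 1 TGC (Cys): third position 2-fold.
Codon 2 CAA (Gln): third position 2-fold.
Codon 3 TTG (Leu): third position 2-fold.
Codon 4 GCC (Ala): third position 4-fold.
Codon 5 CTC (Leu): third position 4-fold.
Codon 6 CAG (Gln): third position 2-fold.
Four-fold degenerate third positions: 2.

2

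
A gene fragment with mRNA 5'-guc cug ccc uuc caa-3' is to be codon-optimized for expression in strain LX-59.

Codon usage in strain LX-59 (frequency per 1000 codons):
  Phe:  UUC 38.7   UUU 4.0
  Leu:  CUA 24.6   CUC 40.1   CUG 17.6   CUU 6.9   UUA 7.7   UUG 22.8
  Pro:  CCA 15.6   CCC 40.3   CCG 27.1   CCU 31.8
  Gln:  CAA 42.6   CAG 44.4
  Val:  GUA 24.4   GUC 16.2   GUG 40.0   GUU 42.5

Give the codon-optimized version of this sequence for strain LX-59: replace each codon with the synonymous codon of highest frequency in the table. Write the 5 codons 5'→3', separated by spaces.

Codon 1 (Val): best is GUU at 42.5.
Codon 2 (Leu): best is CUC at 40.1.
Codon 3 (Pro): best is CCC at 40.3.
Codon 4 (Phe): best is UUC at 38.7.
Codon 5 (Gln): best is CAG at 44.4.

GUU CUC CCC UUC CAG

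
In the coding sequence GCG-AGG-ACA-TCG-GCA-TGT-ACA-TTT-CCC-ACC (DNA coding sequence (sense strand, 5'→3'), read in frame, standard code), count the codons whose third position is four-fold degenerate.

Codon 1 GCG (Ala): third position 4-fold.
Codon 2 AGG (Arg): third position 2-fold.
Codon 3 ACA (Thr): third position 4-fold.
Codon 4 TCG (Ser): third position 4-fold.
Codon 5 GCA (Ala): third position 4-fold.
Codon 6 TGT (Cys): third position 2-fold.
Codon 7 ACA (Thr): third position 4-fold.
Codon 8 TTT (Phe): third position 2-fold.
Codon 9 CCC (Pro): third position 4-fold.
Codon 10 ACC (Thr): third position 4-fold.
Four-fold degenerate third positions: 7.

7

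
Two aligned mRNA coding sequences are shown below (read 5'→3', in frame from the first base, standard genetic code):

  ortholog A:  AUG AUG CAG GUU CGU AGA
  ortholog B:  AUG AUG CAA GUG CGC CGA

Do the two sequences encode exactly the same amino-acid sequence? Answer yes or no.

yes

Codon 1: AUG Met / AUG Met — identical.
Codon 2: AUG Met / AUG Met — identical.
Codon 3: CAG Gln / CAA Gln — synonymous.
Codon 4: GUU Val / GUG Val — synonymous.
Codon 5: CGU Arg / CGC Arg — synonymous.
Codon 6: AGA Arg / CGA Arg — synonymous.
Nonsynonymous differences: 0 → same protein.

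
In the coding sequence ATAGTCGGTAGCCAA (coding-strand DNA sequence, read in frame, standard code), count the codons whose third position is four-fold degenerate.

Codon 1 ATA (Ile): third position 3-fold.
Codon 2 GTC (Val): third position 4-fold.
Codon 3 GGT (Gly): third position 4-fold.
Codon 4 AGC (Ser): third position 2-fold.
Codon 5 CAA (Gln): third position 2-fold.
Four-fold degenerate third positions: 2.

2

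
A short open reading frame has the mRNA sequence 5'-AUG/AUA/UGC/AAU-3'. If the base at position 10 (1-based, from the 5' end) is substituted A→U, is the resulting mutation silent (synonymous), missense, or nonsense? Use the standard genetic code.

missense

Position 10 falls in codon 4: AAU → Asn.
After the substitution the codon is UAU → Tyr.
Asn ≠ Tyr, so this is a missense mutation.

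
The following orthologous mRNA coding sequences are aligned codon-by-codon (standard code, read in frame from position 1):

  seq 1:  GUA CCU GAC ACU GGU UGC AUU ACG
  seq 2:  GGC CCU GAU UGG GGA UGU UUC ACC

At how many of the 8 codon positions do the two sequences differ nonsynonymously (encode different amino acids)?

3

Codon 1: GUA Val / GGC Gly — nonsynonymous.
Codon 2: CCU Pro / CCU Pro — identical.
Codon 3: GAC Asp / GAU Asp — synonymous.
Codon 4: ACU Thr / UGG Trp — nonsynonymous.
Codon 5: GGU Gly / GGA Gly — synonymous.
Codon 6: UGC Cys / UGU Cys — synonymous.
Codon 7: AUU Ile / UUC Phe — nonsynonymous.
Codon 8: ACG Thr / ACC Thr — synonymous.
Nonsynonymous differences: 3.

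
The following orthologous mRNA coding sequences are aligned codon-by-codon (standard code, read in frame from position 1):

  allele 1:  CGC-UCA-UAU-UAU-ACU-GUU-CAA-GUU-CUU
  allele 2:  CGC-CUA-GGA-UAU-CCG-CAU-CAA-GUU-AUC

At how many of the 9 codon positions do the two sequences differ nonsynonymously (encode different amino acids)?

5

Codon 1: CGC Arg / CGC Arg — identical.
Codon 2: UCA Ser / CUA Leu — nonsynonymous.
Codon 3: UAU Tyr / GGA Gly — nonsynonymous.
Codon 4: UAU Tyr / UAU Tyr — identical.
Codon 5: ACU Thr / CCG Pro — nonsynonymous.
Codon 6: GUU Val / CAU His — nonsynonymous.
Codon 7: CAA Gln / CAA Gln — identical.
Codon 8: GUU Val / GUU Val — identical.
Codon 9: CUU Leu / AUC Ile — nonsynonymous.
Nonsynonymous differences: 5.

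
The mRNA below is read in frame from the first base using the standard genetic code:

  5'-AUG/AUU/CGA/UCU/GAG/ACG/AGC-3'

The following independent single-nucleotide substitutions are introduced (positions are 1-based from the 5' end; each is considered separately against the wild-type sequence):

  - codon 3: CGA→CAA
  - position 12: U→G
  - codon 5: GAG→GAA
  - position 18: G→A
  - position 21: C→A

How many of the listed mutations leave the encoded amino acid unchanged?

Codon 3: CGA (Arg) → CAA (Gln) — missense.
Codon 4: UCU (Ser) → UCG (Ser) — synonymous.
Codon 5: GAG (Glu) → GAA (Glu) — synonymous.
Codon 6: ACG (Thr) → ACA (Thr) — synonymous.
Codon 7: AGC (Ser) → AGA (Arg) — missense.
Synonymous: 3 of 5.

3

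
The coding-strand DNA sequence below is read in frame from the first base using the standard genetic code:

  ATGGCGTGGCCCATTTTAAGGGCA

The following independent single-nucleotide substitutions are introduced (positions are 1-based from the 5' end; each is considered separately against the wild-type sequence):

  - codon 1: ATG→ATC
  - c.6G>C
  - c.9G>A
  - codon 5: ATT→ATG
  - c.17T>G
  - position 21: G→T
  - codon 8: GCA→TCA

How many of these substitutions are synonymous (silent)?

1

Codon 1: ATG (Met) → ATC (Ile) — missense.
Codon 2: GCG (Ala) → GCC (Ala) — synonymous.
Codon 3: TGG (Trp) → TGA (Stop) — nonsense.
Codon 5: ATT (Ile) → ATG (Met) — missense.
Codon 6: TTA (Leu) → TGA (Stop) — nonsense.
Codon 7: AGG (Arg) → AGT (Ser) — missense.
Codon 8: GCA (Ala) → TCA (Ser) — missense.
Synonymous: 1 of 7.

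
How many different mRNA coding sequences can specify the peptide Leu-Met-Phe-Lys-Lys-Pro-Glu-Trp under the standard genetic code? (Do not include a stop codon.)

Leu: 6 codons.
Met: 1 codon.
Phe: 2 codons.
Lys: 2 codons.
Lys: 2 codons.
Pro: 4 codons.
Glu: 2 codons.
Trp: 1 codon.
6 × 1 × 2 × 2 × 2 × 4 × 2 × 1 = 384.

384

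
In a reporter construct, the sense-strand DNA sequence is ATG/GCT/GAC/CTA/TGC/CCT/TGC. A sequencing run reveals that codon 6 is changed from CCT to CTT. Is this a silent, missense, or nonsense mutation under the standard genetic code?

Position 17 falls in codon 6: CCT → Pro.
After the substitution the codon is CTT → Leu.
Pro ≠ Leu, so this is a missense mutation.

missense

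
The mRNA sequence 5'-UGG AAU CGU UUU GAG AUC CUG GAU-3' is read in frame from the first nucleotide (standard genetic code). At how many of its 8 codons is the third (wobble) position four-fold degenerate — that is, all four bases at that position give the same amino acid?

2

Codon 1 UGG (Trp): third position 1-fold.
Codon 2 AAU (Asn): third position 2-fold.
Codon 3 CGU (Arg): third position 4-fold.
Codon 4 UUU (Phe): third position 2-fold.
Codon 5 GAG (Glu): third position 2-fold.
Codon 6 AUC (Ile): third position 3-fold.
Codon 7 CUG (Leu): third position 4-fold.
Codon 8 GAU (Asp): third position 2-fold.
Four-fold degenerate third positions: 2.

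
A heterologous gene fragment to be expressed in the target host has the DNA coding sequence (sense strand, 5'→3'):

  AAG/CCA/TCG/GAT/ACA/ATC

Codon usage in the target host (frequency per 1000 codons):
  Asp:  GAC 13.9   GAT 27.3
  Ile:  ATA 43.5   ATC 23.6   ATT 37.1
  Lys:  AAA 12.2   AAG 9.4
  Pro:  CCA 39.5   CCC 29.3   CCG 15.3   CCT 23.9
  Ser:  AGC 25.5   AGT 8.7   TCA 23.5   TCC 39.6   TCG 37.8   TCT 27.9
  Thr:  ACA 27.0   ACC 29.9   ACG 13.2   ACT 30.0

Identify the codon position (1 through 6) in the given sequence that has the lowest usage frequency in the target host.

Codon 1 AAG (Lys): 9.4 per 1000.
Codon 2 CCA (Pro): 39.5 per 1000.
Codon 3 TCG (Ser): 37.8 per 1000.
Codon 4 GAT (Asp): 27.3 per 1000.
Codon 5 ACA (Thr): 27.0 per 1000.
Codon 6 ATC (Ile): 23.6 per 1000.
Lowest frequency is 9.4 at codon 1.

1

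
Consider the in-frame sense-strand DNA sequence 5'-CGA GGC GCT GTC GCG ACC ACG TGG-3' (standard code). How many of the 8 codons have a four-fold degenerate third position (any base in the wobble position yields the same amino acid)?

7

Codon 1 CGA (Arg): third position 4-fold.
Codon 2 GGC (Gly): third position 4-fold.
Codon 3 GCT (Ala): third position 4-fold.
Codon 4 GTC (Val): third position 4-fold.
Codon 5 GCG (Ala): third position 4-fold.
Codon 6 ACC (Thr): third position 4-fold.
Codon 7 ACG (Thr): third position 4-fold.
Codon 8 TGG (Trp): third position 1-fold.
Four-fold degenerate third positions: 7.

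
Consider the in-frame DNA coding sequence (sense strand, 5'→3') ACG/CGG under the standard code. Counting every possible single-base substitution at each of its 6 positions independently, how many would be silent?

7

Codon 1 (ACG, Thr): 3 synonymous substitutions.
Codon 2 (CGG, Arg): 4 synonymous substitutions.
Total: 3 + 4 = 7.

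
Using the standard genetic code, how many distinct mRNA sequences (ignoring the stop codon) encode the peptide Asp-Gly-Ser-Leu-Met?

288

Asp: 2 codons.
Gly: 4 codons.
Ser: 6 codons.
Leu: 6 codons.
Met: 1 codon.
2 × 4 × 6 × 6 × 1 = 288.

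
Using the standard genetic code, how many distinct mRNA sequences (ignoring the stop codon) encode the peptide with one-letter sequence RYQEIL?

864

Arg: 6 codons.
Tyr: 2 codons.
Gln: 2 codons.
Glu: 2 codons.
Ile: 3 codons.
Leu: 6 codons.
6 × 2 × 2 × 2 × 3 × 6 = 864.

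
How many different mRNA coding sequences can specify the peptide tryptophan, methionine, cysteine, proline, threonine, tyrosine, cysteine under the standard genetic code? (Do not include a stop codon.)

128

Trp: 1 codon.
Met: 1 codon.
Cys: 2 codons.
Pro: 4 codons.
Thr: 4 codons.
Tyr: 2 codons.
Cys: 2 codons.
1 × 1 × 2 × 4 × 4 × 2 × 2 = 128.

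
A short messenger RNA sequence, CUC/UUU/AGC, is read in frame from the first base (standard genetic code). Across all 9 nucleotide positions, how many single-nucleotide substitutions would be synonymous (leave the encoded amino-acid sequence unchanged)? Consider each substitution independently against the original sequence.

Codon 1 (CUC, Leu): 3 synonymous substitutions.
Codon 2 (UUU, Phe): 1 synonymous substitution.
Codon 3 (AGC, Ser): 1 synonymous substitution.
Total: 3 + 1 + 1 = 5.

5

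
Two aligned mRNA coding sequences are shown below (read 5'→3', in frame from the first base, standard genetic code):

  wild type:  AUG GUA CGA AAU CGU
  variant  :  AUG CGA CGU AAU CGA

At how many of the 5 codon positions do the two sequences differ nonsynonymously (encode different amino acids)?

1

Codon 1: AUG Met / AUG Met — identical.
Codon 2: GUA Val / CGA Arg — nonsynonymous.
Codon 3: CGA Arg / CGU Arg — synonymous.
Codon 4: AAU Asn / AAU Asn — identical.
Codon 5: CGU Arg / CGA Arg — synonymous.
Nonsynonymous differences: 1.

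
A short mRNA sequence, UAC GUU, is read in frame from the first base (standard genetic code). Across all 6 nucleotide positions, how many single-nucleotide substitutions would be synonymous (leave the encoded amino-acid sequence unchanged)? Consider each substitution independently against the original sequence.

Codon 1 (UAC, Tyr): 1 synonymous substitution.
Codon 2 (GUU, Val): 3 synonymous substitutions.
Total: 1 + 3 = 4.

4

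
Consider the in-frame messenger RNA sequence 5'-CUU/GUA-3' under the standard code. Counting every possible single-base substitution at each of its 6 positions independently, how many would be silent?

Codon 1 (CUU, Leu): 3 synonymous substitutions.
Codon 2 (GUA, Val): 3 synonymous substitutions.
Total: 3 + 3 = 6.

6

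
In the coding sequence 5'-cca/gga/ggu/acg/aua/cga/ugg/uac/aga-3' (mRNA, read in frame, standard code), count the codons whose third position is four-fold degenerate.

5

Codon 1 CCA (Pro): third position 4-fold.
Codon 2 GGA (Gly): third position 4-fold.
Codon 3 GGU (Gly): third position 4-fold.
Codon 4 ACG (Thr): third position 4-fold.
Codon 5 AUA (Ile): third position 3-fold.
Codon 6 CGA (Arg): third position 4-fold.
Codon 7 UGG (Trp): third position 1-fold.
Codon 8 UAC (Tyr): third position 2-fold.
Codon 9 AGA (Arg): third position 2-fold.
Four-fold degenerate third positions: 5.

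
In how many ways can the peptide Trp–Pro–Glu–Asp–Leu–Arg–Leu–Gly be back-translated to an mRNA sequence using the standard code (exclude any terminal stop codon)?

13824

Trp: 1 codon.
Pro: 4 codons.
Glu: 2 codons.
Asp: 2 codons.
Leu: 6 codons.
Arg: 6 codons.
Leu: 6 codons.
Gly: 4 codons.
1 × 4 × 2 × 2 × 6 × 6 × 6 × 4 = 13824.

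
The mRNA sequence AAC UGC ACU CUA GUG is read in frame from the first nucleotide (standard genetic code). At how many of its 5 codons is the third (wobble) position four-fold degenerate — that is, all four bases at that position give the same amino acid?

3

Codon 1 AAC (Asn): third position 2-fold.
Codon 2 UGC (Cys): third position 2-fold.
Codon 3 ACU (Thr): third position 4-fold.
Codon 4 CUA (Leu): third position 4-fold.
Codon 5 GUG (Val): third position 4-fold.
Four-fold degenerate third positions: 3.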